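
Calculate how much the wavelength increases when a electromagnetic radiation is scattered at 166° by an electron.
4.7805 pm

Using the Compton scattering formula:
Δλ = λ_C(1 - cos θ)

where λ_C = h/(m_e·c) ≈ 2.4263 pm is the Compton wavelength of an electron.

For θ = 166°:
cos(166°) = -0.9703
1 - cos(166°) = 1.9703

Δλ = 2.4263 × 1.9703
Δλ = 4.7805 pm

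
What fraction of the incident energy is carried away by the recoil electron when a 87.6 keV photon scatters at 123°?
0.2094 (or 20.94%)

Calculate initial and final photon energies:

Initial: E₀ = 87.6 keV → λ₀ = 14.1534 pm
Compton shift: Δλ = 3.7478 pm
Final wavelength: λ' = 17.9012 pm
Final energy: E' = 69.2602 keV

Fractional energy loss:
(E₀ - E')/E₀ = (87.6000 - 69.2602)/87.6000
= 18.3398/87.6000
= 0.2094
= 20.94%

(Intermediate values are shown rounded; full precision is carried through to the final answer.)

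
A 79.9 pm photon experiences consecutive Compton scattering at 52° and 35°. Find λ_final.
81.2713 pm

Apply Compton shift twice:

First scattering at θ₁ = 52°:
Δλ₁ = λ_C(1 - cos(52°))
Δλ₁ = 2.4263 × 0.3843
Δλ₁ = 0.9325 pm

After first scattering:
λ₁ = 79.9 + 0.9325 = 80.8325 pm

Second scattering at θ₂ = 35°:
Δλ₂ = λ_C(1 - cos(35°))
Δλ₂ = 2.4263 × 0.1808
Δλ₂ = 0.4388 pm

Final wavelength:
λ₂ = 80.8325 + 0.4388 = 81.2713 pm

Total shift: Δλ_total = 0.9325 + 0.4388 = 1.3713 pm

(Intermediate values are shown rounded; full precision is carried through to the final answer.)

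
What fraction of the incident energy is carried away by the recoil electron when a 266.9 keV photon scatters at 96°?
0.3658 (or 36.58%)

Calculate initial and final photon energies:

Initial: E₀ = 266.9 keV → λ₀ = 4.6453 pm
Compton shift: Δλ = 2.6799 pm
Final wavelength: λ' = 7.3253 pm
Final energy: E' = 169.2554 keV

Fractional energy loss:
(E₀ - E')/E₀ = (266.9000 - 169.2554)/266.9000
= 97.6446/266.9000
= 0.3658
= 36.58%

(Intermediate values are shown rounded; full precision is carried through to the final answer.)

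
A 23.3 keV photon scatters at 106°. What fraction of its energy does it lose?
0.0550 (or 5.50%)

Calculate initial and final photon energies:

Initial: E₀ = 23.3 keV → λ₀ = 53.2121 pm
Compton shift: Δλ = 3.0951 pm
Final wavelength: λ' = 56.3072 pm
Final energy: E' = 22.0192 keV

Fractional energy loss:
(E₀ - E')/E₀ = (23.3000 - 22.0192)/23.3000
= 1.2808/23.3000
= 0.0550
= 5.50%

(Intermediate values are shown rounded; full precision is carried through to the final answer.)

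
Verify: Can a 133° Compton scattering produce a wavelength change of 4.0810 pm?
Yes, consistent

Calculate the expected shift for θ = 133°:

Δλ_expected = λ_C(1 - cos(133°))
Δλ_expected = 2.4263 × (1 - cos(133°))
Δλ_expected = 2.4263 × 1.6820
Δλ_expected = 4.0810 pm

Given shift: 4.0810 pm
Expected shift: 4.0810 pm
Difference: 0.0000 pm

The values match. This is consistent with Compton scattering at the stated angle.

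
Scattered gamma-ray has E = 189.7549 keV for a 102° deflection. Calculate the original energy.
344.1000 keV

Convert final energy to wavelength (hc ≈ 1239.842 keV·pm):
λ' = hc/E' = 1239.842 / 189.7549 = 6.5339 pm

Calculate the Compton shift:
Δλ = λ_C(1 - cos(102°))
Δλ = 2.4263 × (1 - cos(102°))
Δλ = 2.9308 pm

Initial wavelength:
λ = λ' - Δλ = 6.5339 - 2.9308 = 3.6031 pm

Initial energy:
E = hc/λ = 1239.842 / 3.6031 = 344.1000 keV

(Intermediate values are shown rounded; full precision is carried through to the final answer.)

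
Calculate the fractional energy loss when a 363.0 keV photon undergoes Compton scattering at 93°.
0.4278 (or 42.78%)

Calculate initial and final photon energies:

Initial: E₀ = 363.0 keV → λ₀ = 3.4155 pm
Compton shift: Δλ = 2.5533 pm
Final wavelength: λ' = 5.9688 pm
Final energy: E' = 207.7192 keV

Fractional energy loss:
(E₀ - E')/E₀ = (363.0000 - 207.7192)/363.0000
= 155.2808/363.0000
= 0.4278
= 42.78%

(Intermediate values are shown rounded; full precision is carried through to the final answer.)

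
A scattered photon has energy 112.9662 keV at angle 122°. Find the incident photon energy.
170.7001 keV

Convert final energy to wavelength (hc ≈ 1239.842 keV·pm):
λ' = hc/E' = 1239.842 / 112.9662 = 10.9753 pm

Calculate the Compton shift:
Δλ = λ_C(1 - cos(122°))
Δλ = 2.4263 × (1 - cos(122°))
Δλ = 3.7121 pm

Initial wavelength:
λ = λ' - Δλ = 10.9753 - 3.7121 = 7.2633 pm

Initial energy:
E = hc/λ = 1239.842 / 7.2633 = 170.7001 keV

(Intermediate values are shown rounded; full precision is carried through to the final answer.)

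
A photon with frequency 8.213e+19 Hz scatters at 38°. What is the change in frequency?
1.014e+19 Hz (decrease)

Convert frequency to wavelength (c = 299792458 m/s):
λ₀ = c/f₀ = 299792458/8.213e+19 = 3.6502187e-12 m = 3.6502 pm

Calculate Compton shift:
Δλ = λ_C(1 - cos(38°)) = 0.5144 pm

Final wavelength:
λ' = λ₀ + Δλ = 3.6502 + 0.5144 = 4.1646 pm

Final frequency:
f' = c/λ' = 299792458/4.1645703e-12 = 7.1986408e+19 Hz

Frequency shift (decrease):
Δf = f₀ - f' = 8.213e+19 - 7.1986408e+19 = 1.014e+19 Hz

(Intermediate values are shown rounded; full precision is carried through to the final answer.)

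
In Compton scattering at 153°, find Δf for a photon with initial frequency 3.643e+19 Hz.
1.304e+19 Hz (decrease)

Convert frequency to wavelength (c = 299792458 m/s):
λ₀ = c/f₀ = 299792458/3.643e+19 = 8.2292742e-12 m = 8.2293 pm

Calculate Compton shift:
Δλ = λ_C(1 - cos(153°)) = 4.5882 pm

Final wavelength:
λ' = λ₀ + Δλ = 8.2293 + 4.5882 = 12.8174 pm

Final frequency:
f' = c/λ' = 299792458/1.2817443e-11 = 2.3389413e+19 Hz

Frequency shift (decrease):
Δf = f₀ - f' = 3.643e+19 - 2.3389413e+19 = 1.304e+19 Hz

(Intermediate values are shown rounded; full precision is carried through to the final answer.)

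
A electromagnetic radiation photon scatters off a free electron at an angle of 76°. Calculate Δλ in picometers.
1.8393 pm

Using the Compton scattering formula:
Δλ = λ_C(1 - cos θ)

where λ_C = h/(m_e·c) ≈ 2.4263 pm is the Compton wavelength of an electron.

For θ = 76°:
cos(76°) = 0.2419
1 - cos(76°) = 0.7581

Δλ = 2.4263 × 0.7581
Δλ = 1.8393 pm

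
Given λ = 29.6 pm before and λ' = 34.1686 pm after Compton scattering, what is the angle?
152.00°

First find the wavelength shift:
Δλ = λ' - λ = 34.1686 - 29.6 = 4.5686 pm

Using Δλ = λ_C(1 - cos θ), with λ_C = h/(m_e·c) ≈ 2.42631024 pm:
cos θ = 1 - Δλ/λ_C
cos θ = 1 - 4.5686/2.42631024
cos θ = -0.882941

θ = arccos(-0.882941)
θ = 152.00°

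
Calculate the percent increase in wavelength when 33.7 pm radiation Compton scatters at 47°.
2.2895%

Calculate the Compton shift:
Δλ = λ_C(1 - cos(47°))
Δλ = 2.4263 × (1 - cos(47°))
Δλ = 2.4263 × 0.3180
Δλ = 0.7716 pm

Percentage change:
(Δλ/λ₀) × 100 = (0.7716/33.7) × 100
= 2.2895%

(Intermediate values are shown rounded; full precision is carried through to the final answer.)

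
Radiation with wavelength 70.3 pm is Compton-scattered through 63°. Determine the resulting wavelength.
71.6248 pm

Using the Compton scattering formula:
λ' = λ + Δλ = λ + λ_C(1 - cos θ)

Given:
- Initial wavelength λ = 70.3 pm
- Scattering angle θ = 63°
- Compton wavelength λ_C ≈ 2.4263 pm

Calculate the shift:
Δλ = 2.4263 × (1 - cos(63°))
Δλ = 2.4263 × 0.5460
Δλ = 1.3248 pm

Final wavelength:
λ' = 70.3 + 1.3248 = 71.6248 pm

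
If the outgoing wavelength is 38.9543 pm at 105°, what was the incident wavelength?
35.9000 pm

From λ' = λ + Δλ, we have λ = λ' - Δλ

First calculate the Compton shift:
Δλ = λ_C(1 - cos θ)
Δλ = 2.4263 × (1 - cos(105°))
Δλ = 2.4263 × 1.2588
Δλ = 3.0543 pm

Initial wavelength:
λ = λ' - Δλ
λ = 38.9543 - 3.0543
λ = 35.9000 pm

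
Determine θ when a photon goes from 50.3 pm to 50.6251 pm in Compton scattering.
30.00°

First find the wavelength shift:
Δλ = λ' - λ = 50.6251 - 50.3 = 0.3251 pm

Using Δλ = λ_C(1 - cos θ), with λ_C = h/(m_e·c) ≈ 2.42631024 pm:
cos θ = 1 - Δλ/λ_C
cos θ = 1 - 0.3251/2.42631024
cos θ = 0.866011

θ = arccos(0.866011)
θ = 30.00°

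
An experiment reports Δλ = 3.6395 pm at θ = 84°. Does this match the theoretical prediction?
No, inconsistent

Calculate the expected shift for θ = 84°:

Δλ_expected = λ_C(1 - cos(84°))
Δλ_expected = 2.4263 × (1 - cos(84°))
Δλ_expected = 2.4263 × 0.8955
Δλ_expected = 2.1727 pm

Given shift: 3.6395 pm
Expected shift: 2.1727 pm
Difference: 1.4668 pm

The values do not match. The given shift corresponds to θ ≈ 120.0°, not 84°.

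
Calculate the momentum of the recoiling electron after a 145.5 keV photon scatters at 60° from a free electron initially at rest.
7.3395e-23 kg·m/s

The electron is initially at rest, so by conservation of momentum:
p⃗_e = p⃗₀ − p⃗'  (incident photon momentum minus scattered photon momentum)

Photon momentum magnitudes (p = h/λ = E/c):
λ₀ = hc/E₀ = 8.5213 pm → p₀ = h/λ₀ = 7.7759e-23 kg·m/s
Δλ = λ_C(1 − cos 60°) = 1.2132 pm
λ' = 9.7344 pm → p' = h/λ' = 6.8069e-23 kg·m/s

The scattered photon makes angle θ = 60° with the incident direction, so by the law of cosines:
|p⃗_e|² = p₀² + p'² − 2p₀p'cos θ
|p⃗_e|² = (7.7759e-23)² + (6.8069e-23)² − 2·7.7759e-23·6.8069e-23·cos(60°)
|p⃗_e| = 7.3395e-23 kg·m/s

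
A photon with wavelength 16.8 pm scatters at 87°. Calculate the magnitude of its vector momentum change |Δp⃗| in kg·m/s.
5.1146e-23 kg·m/s

Photon momentum magnitude is p = h/λ.

Initial momentum:
p₀ = h/λ = 6.6261e-34/1.6800e-11 = 3.9441e-23 kg·m/s

After scattering:
λ' = λ + Δλ = 16.8 + 2.2993 = 19.0993 pm
p' = h/λ' = 6.6261e-34/1.9099e-11 = 3.4693e-23 kg·m/s

Momentum is a vector; the scattered photon's direction makes angle θ = 87° with the incident direction. The magnitude of the vector change Δp⃗ = p⃗₀ − p⃗' is found from the law of cosines:
|Δp⃗|² = p₀² + p'² − 2p₀p'cos θ
|Δp⃗|² = (3.9441e-23)² + (3.4693e-23)² − 2·3.9441e-23·3.4693e-23·cos(87°)
|Δp⃗| = 5.1146e-23 kg·m/s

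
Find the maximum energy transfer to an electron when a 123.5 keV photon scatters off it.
40.2435 keV

Maximum energy transfer occurs at θ = 180° (backscattering).

Initial photon: E₀ = 123.5 keV → λ₀ = 10.0392 pm

Maximum Compton shift (at 180°):
Δλ_max = 2λ_C = 2 × 2.4263 = 4.8526 pm

Final wavelength:
λ' = 10.0392 + 4.8526 = 14.8918 pm

Minimum photon energy (maximum energy to electron):
E'_min = hc/λ' = 83.2565 keV

Maximum electron kinetic energy:
K_max = E₀ - E'_min = 123.5000 - 83.2565 = 40.2435 keV

(Intermediate values are shown rounded; full precision is carried through to the final answer.)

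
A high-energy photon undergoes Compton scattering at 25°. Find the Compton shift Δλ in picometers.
0.2273 pm

Using the Compton scattering formula:
Δλ = λ_C(1 - cos θ)

where λ_C = h/(m_e·c) ≈ 2.4263 pm is the Compton wavelength of an electron.

For θ = 25°:
cos(25°) = 0.9063
1 - cos(25°) = 0.0937

Δλ = 2.4263 × 0.0937
Δλ = 0.2273 pm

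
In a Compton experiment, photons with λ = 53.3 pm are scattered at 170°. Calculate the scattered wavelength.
58.1158 pm

Using the Compton scattering formula:
λ' = λ + Δλ = λ + λ_C(1 - cos θ)

Given:
- Initial wavelength λ = 53.3 pm
- Scattering angle θ = 170°
- Compton wavelength λ_C ≈ 2.4263 pm

Calculate the shift:
Δλ = 2.4263 × (1 - cos(170°))
Δλ = 2.4263 × 1.9848
Δλ = 4.8158 pm

Final wavelength:
λ' = 53.3 + 4.8158 = 58.1158 pm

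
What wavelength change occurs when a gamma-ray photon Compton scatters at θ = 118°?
3.5654 pm

Using the Compton scattering formula:
Δλ = λ_C(1 - cos θ)

where λ_C = h/(m_e·c) ≈ 2.4263 pm is the Compton wavelength of an electron.

For θ = 118°:
cos(118°) = -0.4695
1 - cos(118°) = 1.4695

Δλ = 2.4263 × 1.4695
Δλ = 3.5654 pm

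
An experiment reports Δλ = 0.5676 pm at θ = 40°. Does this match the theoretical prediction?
Yes, consistent

Calculate the expected shift for θ = 40°:

Δλ_expected = λ_C(1 - cos(40°))
Δλ_expected = 2.4263 × (1 - cos(40°))
Δλ_expected = 2.4263 × 0.2340
Δλ_expected = 0.5676 pm

Given shift: 0.5676 pm
Expected shift: 0.5676 pm
Difference: 0.0000 pm

The values match. This is consistent with Compton scattering at the stated angle.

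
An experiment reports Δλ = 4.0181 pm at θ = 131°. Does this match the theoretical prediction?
Yes, consistent

Calculate the expected shift for θ = 131°:

Δλ_expected = λ_C(1 - cos(131°))
Δλ_expected = 2.4263 × (1 - cos(131°))
Δλ_expected = 2.4263 × 1.6561
Δλ_expected = 4.0181 pm

Given shift: 4.0181 pm
Expected shift: 4.0181 pm
Difference: 0.0000 pm

The values match. This is consistent with Compton scattering at the stated angle.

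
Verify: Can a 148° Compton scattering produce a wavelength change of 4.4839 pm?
Yes, consistent

Calculate the expected shift for θ = 148°:

Δλ_expected = λ_C(1 - cos(148°))
Δλ_expected = 2.4263 × (1 - cos(148°))
Δλ_expected = 2.4263 × 1.8480
Δλ_expected = 4.4839 pm

Given shift: 4.4839 pm
Expected shift: 4.4839 pm
Difference: 0.0000 pm

The values match. This is consistent with Compton scattering at the stated angle.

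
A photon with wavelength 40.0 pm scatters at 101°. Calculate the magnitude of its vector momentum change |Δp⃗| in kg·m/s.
2.4713e-23 kg·m/s

Photon momentum magnitude is p = h/λ.

Initial momentum:
p₀ = h/λ = 6.6261e-34/4.0000e-11 = 1.6565e-23 kg·m/s

After scattering:
λ' = λ + Δλ = 40.0 + 2.8893 = 42.8893 pm
p' = h/λ' = 6.6261e-34/4.2889e-11 = 1.5449e-23 kg·m/s

Momentum is a vector; the scattered photon's direction makes angle θ = 101° with the incident direction. The magnitude of the vector change Δp⃗ = p⃗₀ − p⃗' is found from the law of cosines:
|Δp⃗|² = p₀² + p'² − 2p₀p'cos θ
|Δp⃗|² = (1.6565e-23)² + (1.5449e-23)² − 2·1.6565e-23·1.5449e-23·cos(101°)
|Δp⃗| = 2.4713e-23 kg·m/s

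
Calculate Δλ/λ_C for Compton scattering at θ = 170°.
1.9848 λ_C

The Compton shift formula is:
Δλ = λ_C(1 - cos θ)

Dividing both sides by λ_C:
Δλ/λ_C = 1 - cos θ

For θ = 170°:
Δλ/λ_C = 1 - cos(170°)
Δλ/λ_C = 1 - -0.9848
Δλ/λ_C = 1.9848

This means the shift is 1.9848 × λ_C = 4.8158 pm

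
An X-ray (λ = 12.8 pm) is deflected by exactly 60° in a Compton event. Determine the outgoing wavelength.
14.0132 pm

Using the Compton formula: λ' = λ + λ_C(1 − cos θ)

For θ = 60°, cos θ = 1/2 (exact) = 0.5000, so:
1 − cos 60° = 1 − (1/2) = 0.5000

Δλ = λ_C × 0.5000 = 2.4263 × 0.5000 = 1.2132 pm

λ' = 12.8 + 1.2132 = 14.0132 pm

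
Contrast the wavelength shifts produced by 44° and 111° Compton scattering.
111° produces the larger shift by a factor of 4.840

Calculate both shifts using Δλ = λ_C(1 - cos θ):

For θ₁ = 44°:
Δλ₁ = 2.4263 × (1 - cos(44°))
Δλ₁ = 2.4263 × 0.2807
Δλ₁ = 0.6810 pm

For θ₂ = 111°:
Δλ₂ = 2.4263 × (1 - cos(111°))
Δλ₂ = 2.4263 × 1.3584
Δλ₂ = 3.2958 pm

The 111° angle produces the larger shift.
Ratio: 3.2958/0.6810 = 4.840

(Intermediate values are shown rounded; full precision is carried through to the final answer.)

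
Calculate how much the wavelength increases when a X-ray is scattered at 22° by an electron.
0.1767 pm

Using the Compton scattering formula:
Δλ = λ_C(1 - cos θ)

where λ_C = h/(m_e·c) ≈ 2.4263 pm is the Compton wavelength of an electron.

For θ = 22°:
cos(22°) = 0.9272
1 - cos(22°) = 0.0728

Δλ = 2.4263 × 0.0728
Δλ = 0.1767 pm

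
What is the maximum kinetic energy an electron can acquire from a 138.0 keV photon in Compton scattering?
48.3965 keV

Maximum energy transfer occurs at θ = 180° (backscattering).

Initial photon: E₀ = 138.0 keV → λ₀ = 8.9844 pm

Maximum Compton shift (at 180°):
Δλ_max = 2λ_C = 2 × 2.4263 = 4.8526 pm

Final wavelength:
λ' = 8.9844 + 4.8526 = 13.8370 pm

Minimum photon energy (maximum energy to electron):
E'_min = hc/λ' = 89.6035 keV

Maximum electron kinetic energy:
K_max = E₀ - E'_min = 138.0000 - 89.6035 = 48.3965 keV

(Intermediate values are shown rounded; full precision is carried through to the final answer.)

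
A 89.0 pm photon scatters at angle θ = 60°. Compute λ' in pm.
90.2132 pm

Using the Compton scattering formula:
λ' = λ + Δλ = λ + λ_C(1 - cos θ)

Given:
- Initial wavelength λ = 89.0 pm
- Scattering angle θ = 60°
- Compton wavelength λ_C ≈ 2.4263 pm

Calculate the shift:
Δλ = 2.4263 × (1 - cos(60°))
Δλ = 2.4263 × 0.5000
Δλ = 1.2132 pm

Final wavelength:
λ' = 89.0 + 1.2132 = 90.2132 pm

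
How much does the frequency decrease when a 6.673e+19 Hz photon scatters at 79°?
2.029e+19 Hz (decrease)

Convert frequency to wavelength (c = 299792458 m/s):
λ₀ = c/f₀ = 299792458/6.673e+19 = 4.4926189e-12 m = 4.4926 pm

Calculate Compton shift:
Δλ = λ_C(1 - cos(79°)) = 1.9633 pm

Final wavelength:
λ' = λ₀ + Δλ = 4.4926 + 1.9633 = 6.4560 pm

Final frequency:
f' = c/λ' = 299792458/6.4559673e-12 = 4.6436490e+19 Hz

Frequency shift (decrease):
Δf = f₀ - f' = 6.673e+19 - 4.6436490e+19 = 2.029e+19 Hz

(Intermediate values are shown rounded; full precision is carried through to the final answer.)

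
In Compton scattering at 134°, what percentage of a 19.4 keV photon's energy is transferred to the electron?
0.0604 (or 6.04%)

Calculate initial and final photon energies:

Initial: E₀ = 19.4 keV → λ₀ = 63.9094 pm
Compton shift: Δλ = 4.1118 pm
Final wavelength: λ' = 68.0211 pm
Final energy: E' = 18.2273 keV

Fractional energy loss:
(E₀ - E')/E₀ = (19.4000 - 18.2273)/19.4000
= 1.1727/19.4000
= 0.0604
= 6.04%

(Intermediate values are shown rounded; full precision is carried through to the final answer.)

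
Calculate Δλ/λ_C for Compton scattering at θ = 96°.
1.1045 λ_C

The Compton shift formula is:
Δλ = λ_C(1 - cos θ)

Dividing both sides by λ_C:
Δλ/λ_C = 1 - cos θ

For θ = 96°:
Δλ/λ_C = 1 - cos(96°)
Δλ/λ_C = 1 - -0.1045
Δλ/λ_C = 1.1045

This means the shift is 1.1045 × λ_C = 2.6799 pm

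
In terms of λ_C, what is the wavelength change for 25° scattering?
0.0937 λ_C

The Compton shift formula is:
Δλ = λ_C(1 - cos θ)

Dividing both sides by λ_C:
Δλ/λ_C = 1 - cos θ

For θ = 25°:
Δλ/λ_C = 1 - cos(25°)
Δλ/λ_C = 1 - 0.9063
Δλ/λ_C = 0.0937

This means the shift is 0.0937 × λ_C = 0.2273 pm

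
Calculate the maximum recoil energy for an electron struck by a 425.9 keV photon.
266.2033 keV

Maximum energy transfer occurs at θ = 180° (backscattering).

Initial photon: E₀ = 425.9 keV → λ₀ = 2.9111 pm

Maximum Compton shift (at 180°):
Δλ_max = 2λ_C = 2 × 2.4263 = 4.8526 pm

Final wavelength:
λ' = 2.9111 + 4.8526 = 7.7637 pm

Minimum photon energy (maximum energy to electron):
E'_min = hc/λ' = 159.6967 keV

Maximum electron kinetic energy:
K_max = E₀ - E'_min = 425.9000 - 159.6967 = 266.2033 keV

(Intermediate values are shown rounded; full precision is carried through to the final answer.)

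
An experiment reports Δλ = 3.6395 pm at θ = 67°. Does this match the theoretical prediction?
No, inconsistent

Calculate the expected shift for θ = 67°:

Δλ_expected = λ_C(1 - cos(67°))
Δλ_expected = 2.4263 × (1 - cos(67°))
Δλ_expected = 2.4263 × 0.6093
Δλ_expected = 1.4783 pm

Given shift: 3.6395 pm
Expected shift: 1.4783 pm
Difference: 2.1612 pm

The values do not match. The given shift corresponds to θ ≈ 120.0°, not 67°.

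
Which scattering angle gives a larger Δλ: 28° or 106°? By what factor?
106° produces the larger shift by a factor of 10.898

Calculate both shifts using Δλ = λ_C(1 - cos θ):

For θ₁ = 28°:
Δλ₁ = 2.4263 × (1 - cos(28°))
Δλ₁ = 2.4263 × 0.1171
Δλ₁ = 0.2840 pm

For θ₂ = 106°:
Δλ₂ = 2.4263 × (1 - cos(106°))
Δλ₂ = 2.4263 × 1.2756
Δλ₂ = 3.0951 pm

The 106° angle produces the larger shift.
Ratio: 3.0951/0.2840 = 10.898

(Intermediate values are shown rounded; full precision is carried through to the final answer.)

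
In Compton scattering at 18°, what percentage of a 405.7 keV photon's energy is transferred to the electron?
0.0374 (or 3.74%)

Calculate initial and final photon energies:

Initial: E₀ = 405.7 keV → λ₀ = 3.0561 pm
Compton shift: Δλ = 0.1188 pm
Final wavelength: λ' = 3.1748 pm
Final energy: E' = 390.5250 keV

Fractional energy loss:
(E₀ - E')/E₀ = (405.7000 - 390.5250)/405.7000
= 15.1750/405.7000
= 0.0374
= 3.74%

(Intermediate values are shown rounded; full precision is carried through to the final answer.)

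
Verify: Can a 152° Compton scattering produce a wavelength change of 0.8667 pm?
No, inconsistent

Calculate the expected shift for θ = 152°:

Δλ_expected = λ_C(1 - cos(152°))
Δλ_expected = 2.4263 × (1 - cos(152°))
Δλ_expected = 2.4263 × 1.8829
Δλ_expected = 4.5686 pm

Given shift: 0.8667 pm
Expected shift: 4.5686 pm
Difference: 3.7019 pm

The values do not match. The given shift corresponds to θ ≈ 50.0°, not 152°.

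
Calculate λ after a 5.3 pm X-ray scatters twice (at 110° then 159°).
13.2476 pm

Apply Compton shift twice:

First scattering at θ₁ = 110°:
Δλ₁ = λ_C(1 - cos(110°))
Δλ₁ = 2.4263 × 1.3420
Δλ₁ = 3.2562 pm

After first scattering:
λ₁ = 5.3 + 3.2562 = 8.5562 pm

Second scattering at θ₂ = 159°:
Δλ₂ = λ_C(1 - cos(159°))
Δλ₂ = 2.4263 × 1.9336
Δλ₂ = 4.6915 pm

Final wavelength:
λ₂ = 8.5562 + 4.6915 = 13.2476 pm

Total shift: Δλ_total = 3.2562 + 4.6915 = 7.9476 pm

(Intermediate values are shown rounded; full precision is carried through to the final answer.)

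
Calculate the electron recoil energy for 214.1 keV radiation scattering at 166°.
96.8184 keV

By energy conservation: K_e = E_initial - E_final

First find the scattered photon energy:
Initial wavelength: λ = hc/E = 5.7909 pm
Compton shift: Δλ = λ_C(1 - cos(166°)) = 4.7805 pm
Final wavelength: λ' = 5.7909 + 4.7805 = 10.5715 pm
Final photon energy: E' = hc/λ' = 117.2816 keV

Electron kinetic energy:
K_e = E - E' = 214.1000 - 117.2816 = 96.8184 keV

(Intermediate values are shown rounded; full precision is carried through to the final answer.)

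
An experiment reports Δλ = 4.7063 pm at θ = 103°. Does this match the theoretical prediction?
No, inconsistent

Calculate the expected shift for θ = 103°:

Δλ_expected = λ_C(1 - cos(103°))
Δλ_expected = 2.4263 × (1 - cos(103°))
Δλ_expected = 2.4263 × 1.2250
Δλ_expected = 2.9721 pm

Given shift: 4.7063 pm
Expected shift: 2.9721 pm
Difference: 1.7342 pm

The values do not match. The given shift corresponds to θ ≈ 160.0°, not 103°.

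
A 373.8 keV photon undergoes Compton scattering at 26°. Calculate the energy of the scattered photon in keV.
348.0340 keV

First convert energy to wavelength:
λ = hc/E, with hc ≈ 1239.842 keV·pm (i.e. 1239.842 eV·nm)

For E = 373.8 keV = 373800 eV:
λ = 1239.842 keV·pm / 373.8 keV
λ = 3.3169 pm

Calculate the Compton shift:
Δλ = λ_C(1 - cos(26°)) = 2.4263 × 0.1012
Δλ = 0.2456 pm

Final wavelength:
λ' = 3.3169 + 0.2456 = 3.5624 pm

Final energy:
E' = hc/λ' = 1239.842 / 3.5624 = 348.0340 keV

(Intermediate values are shown rounded; full precision is carried through to the final answer.)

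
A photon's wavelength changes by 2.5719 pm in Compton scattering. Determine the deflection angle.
93.44°

From the Compton formula Δλ = λ_C(1 - cos θ), we can solve for θ:

cos θ = 1 - Δλ/λ_C

Given:
- Δλ = 2.5719 pm
- λ_C = h/(m_e·c) ≈ 2.42631024 pm

cos θ = 1 - 2.5719/2.42631024
cos θ = 1 - 1.060005
cos θ = -0.060005

θ = arccos(-0.060005)
θ = 93.44°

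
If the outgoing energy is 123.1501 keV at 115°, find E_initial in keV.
187.4001 keV

Convert final energy to wavelength (hc ≈ 1239.842 keV·pm):
λ' = hc/E' = 1239.842 / 123.1501 = 10.0677 pm

Calculate the Compton shift:
Δλ = λ_C(1 - cos(115°))
Δλ = 2.4263 × (1 - cos(115°))
Δλ = 3.4517 pm

Initial wavelength:
λ = λ' - Δλ = 10.0677 - 3.4517 = 6.6160 pm

Initial energy:
E = hc/λ = 1239.842 / 6.6160 = 187.4001 keV

(Intermediate values are shown rounded; full precision is carried through to the final answer.)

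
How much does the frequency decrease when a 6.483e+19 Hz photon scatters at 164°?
3.288e+19 Hz (decrease)

Convert frequency to wavelength (c = 299792458 m/s):
λ₀ = c/f₀ = 299792458/6.483e+19 = 4.6242859e-12 m = 4.6243 pm

Calculate Compton shift:
Δλ = λ_C(1 - cos(164°)) = 4.7586 pm

Final wavelength:
λ' = λ₀ + Δλ = 4.6243 + 4.7586 = 9.3829 pm

Final frequency:
f' = c/λ' = 299792458/9.3829153e-12 = 3.1950886e+19 Hz

Frequency shift (decrease):
Δf = f₀ - f' = 6.483e+19 - 3.1950886e+19 = 3.288e+19 Hz

(Intermediate values are shown rounded; full precision is carried through to the final answer.)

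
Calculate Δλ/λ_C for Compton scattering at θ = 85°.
0.9128 λ_C

The Compton shift formula is:
Δλ = λ_C(1 - cos θ)

Dividing both sides by λ_C:
Δλ/λ_C = 1 - cos θ

For θ = 85°:
Δλ/λ_C = 1 - cos(85°)
Δλ/λ_C = 1 - 0.0872
Δλ/λ_C = 0.9128

This means the shift is 0.9128 × λ_C = 2.2148 pm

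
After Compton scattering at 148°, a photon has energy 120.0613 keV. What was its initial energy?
212.1999 keV

Convert final energy to wavelength (hc ≈ 1239.842 keV·pm):
λ' = hc/E' = 1239.842 / 120.0613 = 10.3267 pm

Calculate the Compton shift:
Δλ = λ_C(1 - cos(148°))
Δλ = 2.4263 × (1 - cos(148°))
Δλ = 4.4839 pm

Initial wavelength:
λ = λ' - Δλ = 10.3267 - 4.4839 = 5.8428 pm

Initial energy:
E = hc/λ = 1239.842 / 5.8428 = 212.1999 keV

(Intermediate values are shown rounded; full precision is carried through to the final answer.)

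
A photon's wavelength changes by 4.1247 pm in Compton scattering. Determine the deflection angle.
134.43°

From the Compton formula Δλ = λ_C(1 - cos θ), we can solve for θ:

cos θ = 1 - Δλ/λ_C

Given:
- Δλ = 4.1247 pm
- λ_C = h/(m_e·c) ≈ 2.42631024 pm

cos θ = 1 - 4.1247/2.42631024
cos θ = 1 - 1.699989
cos θ = -0.699989

θ = arccos(-0.699989)
θ = 134.43°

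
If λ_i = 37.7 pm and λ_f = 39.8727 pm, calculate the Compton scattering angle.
84.00°

First find the wavelength shift:
Δλ = λ' - λ = 39.8727 - 37.7 = 2.1727 pm

Using Δλ = λ_C(1 - cos θ), with λ_C = h/(m_e·c) ≈ 2.42631024 pm:
cos θ = 1 - Δλ/λ_C
cos θ = 1 - 2.1727/2.42631024
cos θ = 0.104525

θ = arccos(0.104525)
θ = 84.00°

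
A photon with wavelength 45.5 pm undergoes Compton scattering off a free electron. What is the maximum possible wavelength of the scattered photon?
50.3526 pm (at θ = 180°)

The Compton shift is Δλ = λ_C(1 − cos θ).

Since cos θ ranges from −1 to 1, the factor (1 − cos θ) ranges from 0 to 2; the maximum shift occurs at θ = 180° (backscattering):
Δλ_max = 2λ_C = 2 × 2.4263 pm = 4.8526 pm

Maximum scattered wavelength:
λ'_max = λ₀ + Δλ_max = 45.5 + 4.8526 = 50.3526 pm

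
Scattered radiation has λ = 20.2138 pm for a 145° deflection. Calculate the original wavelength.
15.8000 pm

From λ' = λ + Δλ, we have λ = λ' - Δλ

First calculate the Compton shift:
Δλ = λ_C(1 - cos θ)
Δλ = 2.4263 × (1 - cos(145°))
Δλ = 2.4263 × 1.8192
Δλ = 4.4138 pm

Initial wavelength:
λ = λ' - Δλ
λ = 20.2138 - 4.4138
λ = 15.8000 pm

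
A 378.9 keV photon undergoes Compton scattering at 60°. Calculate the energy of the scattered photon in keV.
276.4191 keV

First convert energy to wavelength:
λ = hc/E, with hc ≈ 1239.842 keV·pm (i.e. 1239.842 eV·nm)

For E = 378.9 keV = 378900 eV:
λ = 1239.842 keV·pm / 378.9 keV
λ = 3.2722 pm

Calculate the Compton shift:
Δλ = λ_C(1 - cos(60°)) = 2.4263 × 0.5000
Δλ = 1.2132 pm

Final wavelength:
λ' = 3.2722 + 1.2132 = 4.4854 pm

Final energy:
E' = hc/λ' = 1239.842 / 4.4854 = 276.4191 keV

(Intermediate values are shown rounded; full precision is carried through to the final answer.)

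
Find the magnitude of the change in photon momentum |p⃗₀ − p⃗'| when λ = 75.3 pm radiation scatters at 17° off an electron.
2.5995e-24 kg·m/s

Photon momentum magnitude is p = h/λ.

Initial momentum:
p₀ = h/λ = 6.6261e-34/7.5300e-11 = 8.7996e-24 kg·m/s

After scattering:
λ' = λ + Δλ = 75.3 + 0.1060 = 75.4060 pm
p' = h/λ' = 6.6261e-34/7.5406e-11 = 8.7872e-24 kg·m/s

Momentum is a vector; the scattered photon's direction makes angle θ = 17° with the incident direction. The magnitude of the vector change Δp⃗ = p⃗₀ − p⃗' is found from the law of cosines:
|Δp⃗|² = p₀² + p'² − 2p₀p'cos θ
|Δp⃗|² = (8.7996e-24)² + (8.7872e-24)² − 2·8.7996e-24·8.7872e-24·cos(17°)
|Δp⃗| = 2.5995e-24 kg·m/s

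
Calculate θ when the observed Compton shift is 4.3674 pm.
143.13°

From the Compton formula Δλ = λ_C(1 - cos θ), we can solve for θ:

cos θ = 1 - Δλ/λ_C

Given:
- Δλ = 4.3674 pm
- λ_C = h/(m_e·c) ≈ 2.42631024 pm

cos θ = 1 - 4.3674/2.42631024
cos θ = 1 - 1.800017
cos θ = -0.800017

θ = arccos(-0.800017)
θ = 143.13°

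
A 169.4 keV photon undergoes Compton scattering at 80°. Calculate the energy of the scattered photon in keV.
132.9731 keV

First convert energy to wavelength:
λ = hc/E, with hc ≈ 1239.842 keV·pm (i.e. 1239.842 eV·nm)

For E = 169.4 keV = 169400 eV:
λ = 1239.842 keV·pm / 169.4 keV
λ = 7.3190 pm

Calculate the Compton shift:
Δλ = λ_C(1 - cos(80°)) = 2.4263 × 0.8264
Δλ = 2.0050 pm

Final wavelength:
λ' = 7.3190 + 2.0050 = 9.3240 pm

Final energy:
E' = hc/λ' = 1239.842 / 9.3240 = 132.9731 keV

(Intermediate values are shown rounded; full precision is carried through to the final answer.)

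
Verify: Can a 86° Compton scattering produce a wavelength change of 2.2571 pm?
Yes, consistent

Calculate the expected shift for θ = 86°:

Δλ_expected = λ_C(1 - cos(86°))
Δλ_expected = 2.4263 × (1 - cos(86°))
Δλ_expected = 2.4263 × 0.9302
Δλ_expected = 2.2571 pm

Given shift: 2.2571 pm
Expected shift: 2.2571 pm
Difference: 0.0000 pm

The values match. This is consistent with Compton scattering at the stated angle.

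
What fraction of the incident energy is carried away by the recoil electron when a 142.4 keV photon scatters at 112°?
0.2770 (or 27.70%)

Calculate initial and final photon energies:

Initial: E₀ = 142.4 keV → λ₀ = 8.7068 pm
Compton shift: Δλ = 3.3352 pm
Final wavelength: λ' = 12.0420 pm
Final energy: E' = 102.9600 keV

Fractional energy loss:
(E₀ - E')/E₀ = (142.4000 - 102.9600)/142.4000
= 39.4400/142.4000
= 0.2770
= 27.70%

(Intermediate values are shown rounded; full precision is carried through to the final answer.)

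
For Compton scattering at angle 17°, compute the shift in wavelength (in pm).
0.1060 pm

Using the Compton scattering formula:
Δλ = λ_C(1 - cos θ)

where λ_C = h/(m_e·c) ≈ 2.4263 pm is the Compton wavelength of an electron.

For θ = 17°:
cos(17°) = 0.9563
1 - cos(17°) = 0.0437

Δλ = 2.4263 × 0.0437
Δλ = 0.1060 pm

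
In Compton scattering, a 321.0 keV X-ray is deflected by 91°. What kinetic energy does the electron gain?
125.1661 keV

By energy conservation: K_e = E_initial - E_final

First find the scattered photon energy:
Initial wavelength: λ = hc/E = 3.8624 pm
Compton shift: Δλ = λ_C(1 - cos(91°)) = 2.4687 pm
Final wavelength: λ' = 3.8624 + 2.4687 = 6.3311 pm
Final photon energy: E' = hc/λ' = 195.8339 keV

Electron kinetic energy:
K_e = E - E' = 321.0000 - 195.8339 = 125.1661 keV

(Intermediate values are shown rounded; full precision is carried through to the final answer.)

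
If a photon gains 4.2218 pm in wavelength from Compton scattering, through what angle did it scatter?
137.73°

From the Compton formula Δλ = λ_C(1 - cos θ), we can solve for θ:

cos θ = 1 - Δλ/λ_C

Given:
- Δλ = 4.2218 pm
- λ_C = h/(m_e·c) ≈ 2.42631024 pm

cos θ = 1 - 4.2218/2.42631024
cos θ = 1 - 1.740008
cos θ = -0.740008

θ = arccos(-0.740008)
θ = 137.73°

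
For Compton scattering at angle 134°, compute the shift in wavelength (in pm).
4.1118 pm

Using the Compton scattering formula:
Δλ = λ_C(1 - cos θ)

where λ_C = h/(m_e·c) ≈ 2.4263 pm is the Compton wavelength of an electron.

For θ = 134°:
cos(134°) = -0.6947
1 - cos(134°) = 1.6947

Δλ = 2.4263 × 1.6947
Δλ = 4.1118 pm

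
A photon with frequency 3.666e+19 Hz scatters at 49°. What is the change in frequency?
3.395e+18 Hz (decrease)

Convert frequency to wavelength (c = 299792458 m/s):
λ₀ = c/f₀ = 299792458/3.666e+19 = 8.1776448e-12 m = 8.1776 pm

Calculate Compton shift:
Δλ = λ_C(1 - cos(49°)) = 0.8345 pm

Final wavelength:
λ' = λ₀ + Δλ = 8.1776 + 0.8345 = 9.0122 pm

Final frequency:
f' = c/λ' = 299792458/9.0121523e-12 = 3.3265356e+19 Hz

Frequency shift (decrease):
Δf = f₀ - f' = 3.666e+19 - 3.3265356e+19 = 3.395e+18 Hz

(Intermediate values are shown rounded; full precision is carried through to the final answer.)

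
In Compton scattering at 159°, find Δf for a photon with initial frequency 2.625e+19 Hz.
7.643e+18 Hz (decrease)

Convert frequency to wavelength (c = 299792458 m/s):
λ₀ = c/f₀ = 299792458/2.625e+19 = 1.1420665e-11 m = 11.4207 pm

Calculate Compton shift:
Δλ = λ_C(1 - cos(159°)) = 4.6915 pm

Final wavelength:
λ' = λ₀ + Δλ = 11.4207 + 4.6915 = 16.1121 pm

Final frequency:
f' = c/λ' = 299792458/1.6112131e-11 = 1.8606630e+19 Hz

Frequency shift (decrease):
Δf = f₀ - f' = 2.625e+19 - 1.8606630e+19 = 7.643e+18 Hz

(Intermediate values are shown rounded; full precision is carried through to the final answer.)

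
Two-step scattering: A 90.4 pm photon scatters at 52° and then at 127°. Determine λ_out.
95.2190 pm

Apply Compton shift twice:

First scattering at θ₁ = 52°:
Δλ₁ = λ_C(1 - cos(52°))
Δλ₁ = 2.4263 × 0.3843
Δλ₁ = 0.9325 pm

After first scattering:
λ₁ = 90.4 + 0.9325 = 91.3325 pm

Second scattering at θ₂ = 127°:
Δλ₂ = λ_C(1 - cos(127°))
Δλ₂ = 2.4263 × 1.6018
Δλ₂ = 3.8865 pm

Final wavelength:
λ₂ = 91.3325 + 3.8865 = 95.2190 pm

Total shift: Δλ_total = 0.9325 + 3.8865 = 4.8190 pm

(Intermediate values are shown rounded; full precision is carried through to the final answer.)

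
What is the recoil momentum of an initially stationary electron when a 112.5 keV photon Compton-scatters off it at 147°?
9.8806e-23 kg·m/s

The electron is initially at rest, so by conservation of momentum:
p⃗_e = p⃗₀ − p⃗'  (incident photon momentum minus scattered photon momentum)

Photon momentum magnitudes (p = h/λ = E/c):
λ₀ = hc/E₀ = 11.0208 pm → p₀ = h/λ₀ = 6.0123e-23 kg·m/s
Δλ = λ_C(1 − cos 147°) = 4.4612 pm
λ' = 15.4820 pm → p' = h/λ' = 4.2799e-23 kg·m/s

The scattered photon makes angle θ = 147° with the incident direction, so by the law of cosines:
|p⃗_e|² = p₀² + p'² − 2p₀p'cos θ
|p⃗_e|² = (6.0123e-23)² + (4.2799e-23)² − 2·6.0123e-23·4.2799e-23·cos(147°)
|p⃗_e| = 9.8806e-23 kg·m/s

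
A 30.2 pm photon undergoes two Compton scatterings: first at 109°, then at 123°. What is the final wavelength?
37.1640 pm

Apply Compton shift twice:

First scattering at θ₁ = 109°:
Δλ₁ = λ_C(1 - cos(109°))
Δλ₁ = 2.4263 × 1.3256
Δλ₁ = 3.2162 pm

After first scattering:
λ₁ = 30.2 + 3.2162 = 33.4162 pm

Second scattering at θ₂ = 123°:
Δλ₂ = λ_C(1 - cos(123°))
Δλ₂ = 2.4263 × 1.5446
Δλ₂ = 3.7478 pm

Final wavelength:
λ₂ = 33.4162 + 3.7478 = 37.1640 pm

Total shift: Δλ_total = 3.2162 + 3.7478 = 6.9640 pm

(Intermediate values are shown rounded; full precision is carried through to the final answer.)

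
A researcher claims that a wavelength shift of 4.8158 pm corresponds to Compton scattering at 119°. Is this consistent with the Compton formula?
No, inconsistent

Calculate the expected shift for θ = 119°:

Δλ_expected = λ_C(1 - cos(119°))
Δλ_expected = 2.4263 × (1 - cos(119°))
Δλ_expected = 2.4263 × 1.4848
Δλ_expected = 3.6026 pm

Given shift: 4.8158 pm
Expected shift: 3.6026 pm
Difference: 1.2132 pm

The values do not match. The given shift corresponds to θ ≈ 170.0°, not 119°.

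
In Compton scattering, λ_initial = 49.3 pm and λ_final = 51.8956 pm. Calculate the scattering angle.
94.00°

First find the wavelength shift:
Δλ = λ' - λ = 51.8956 - 49.3 = 2.5956 pm

Using Δλ = λ_C(1 - cos θ), with λ_C = h/(m_e·c) ≈ 2.42631024 pm:
cos θ = 1 - Δλ/λ_C
cos θ = 1 - 2.5956/2.42631024
cos θ = -0.069773

θ = arccos(-0.069773)
θ = 94.00°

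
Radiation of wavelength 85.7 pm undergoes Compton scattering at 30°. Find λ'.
86.0251 pm

Using the Compton formula: λ' = λ + λ_C(1 − cos θ)

For θ = 30°, cos θ = √3/2 (exact) ≈ 0.8660, so:
1 − cos 30° = 1 − (√3/2) ≈ 0.1340

Δλ = λ_C × 0.1340 = 2.4263 × 0.1340 = 0.3251 pm

λ' = 85.7 + 0.3251 = 86.0251 pm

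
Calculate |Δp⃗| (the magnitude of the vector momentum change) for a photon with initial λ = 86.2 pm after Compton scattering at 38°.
4.9905e-24 kg·m/s

Photon momentum magnitude is p = h/λ.

Initial momentum:
p₀ = h/λ = 6.6261e-34/8.6200e-11 = 7.6869e-24 kg·m/s

After scattering:
λ' = λ + Δλ = 86.2 + 0.5144 = 86.7144 pm
p' = h/λ' = 6.6261e-34/8.6714e-11 = 7.6413e-24 kg·m/s

Momentum is a vector; the scattered photon's direction makes angle θ = 38° with the incident direction. The magnitude of the vector change Δp⃗ = p⃗₀ − p⃗' is found from the law of cosines:
|Δp⃗|² = p₀² + p'² − 2p₀p'cos θ
|Δp⃗|² = (7.6869e-24)² + (7.6413e-24)² − 2·7.6869e-24·7.6413e-24·cos(38°)
|Δp⃗| = 4.9905e-24 kg·m/s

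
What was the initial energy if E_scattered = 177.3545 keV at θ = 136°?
439.8000 keV

Convert final energy to wavelength (hc ≈ 1239.842 keV·pm):
λ' = hc/E' = 1239.842 / 177.3545 = 6.9908 pm

Calculate the Compton shift:
Δλ = λ_C(1 - cos(136°))
Δλ = 2.4263 × (1 - cos(136°))
Δλ = 4.1717 pm

Initial wavelength:
λ = λ' - Δλ = 6.9908 - 4.1717 = 2.8191 pm

Initial energy:
E = hc/λ = 1239.842 / 2.8191 = 439.8000 keV

(Intermediate values are shown rounded; full precision is carried through to the final answer.)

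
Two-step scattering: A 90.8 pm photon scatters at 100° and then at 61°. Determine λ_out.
94.8976 pm

Apply Compton shift twice:

First scattering at θ₁ = 100°:
Δλ₁ = λ_C(1 - cos(100°))
Δλ₁ = 2.4263 × 1.1736
Δλ₁ = 2.8476 pm

After first scattering:
λ₁ = 90.8 + 2.8476 = 93.6476 pm

Second scattering at θ₂ = 61°:
Δλ₂ = λ_C(1 - cos(61°))
Δλ₂ = 2.4263 × 0.5152
Δλ₂ = 1.2500 pm

Final wavelength:
λ₂ = 93.6476 + 1.2500 = 94.8976 pm

Total shift: Δλ_total = 2.8476 + 1.2500 = 4.0976 pm

(Intermediate values are shown rounded; full precision is carried through to the final answer.)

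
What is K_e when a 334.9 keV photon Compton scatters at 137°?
178.0161 keV

By energy conservation: K_e = E_initial - E_final

First find the scattered photon energy:
Initial wavelength: λ = hc/E = 3.7021 pm
Compton shift: Δλ = λ_C(1 - cos(137°)) = 4.2008 pm
Final wavelength: λ' = 3.7021 + 4.2008 = 7.9029 pm
Final photon energy: E' = hc/λ' = 156.8839 keV

Electron kinetic energy:
K_e = E - E' = 334.9000 - 156.8839 = 178.0161 keV

(Intermediate values are shown rounded; full precision is carried through to the final answer.)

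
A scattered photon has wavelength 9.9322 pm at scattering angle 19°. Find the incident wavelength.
9.8000 pm

From λ' = λ + Δλ, we have λ = λ' - Δλ

First calculate the Compton shift:
Δλ = λ_C(1 - cos θ)
Δλ = 2.4263 × (1 - cos(19°))
Δλ = 2.4263 × 0.0545
Δλ = 0.1322 pm

Initial wavelength:
λ = λ' - Δλ
λ = 9.9322 - 0.1322
λ = 9.8000 pm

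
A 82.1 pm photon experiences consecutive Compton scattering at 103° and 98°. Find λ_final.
87.8361 pm

Apply Compton shift twice:

First scattering at θ₁ = 103°:
Δλ₁ = λ_C(1 - cos(103°))
Δλ₁ = 2.4263 × 1.2250
Δλ₁ = 2.9721 pm

After first scattering:
λ₁ = 82.1 + 2.9721 = 85.0721 pm

Second scattering at θ₂ = 98°:
Δλ₂ = λ_C(1 - cos(98°))
Δλ₂ = 2.4263 × 1.1392
Δλ₂ = 2.7640 pm

Final wavelength:
λ₂ = 85.0721 + 2.7640 = 87.8361 pm

Total shift: Δλ_total = 2.9721 + 2.7640 = 5.7361 pm

(Intermediate values are shown rounded; full precision is carried through to the final answer.)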